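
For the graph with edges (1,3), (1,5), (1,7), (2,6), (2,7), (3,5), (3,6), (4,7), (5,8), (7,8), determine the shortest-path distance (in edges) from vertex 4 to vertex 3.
3 (path: 4 -> 7 -> 1 -> 3, 3 edges)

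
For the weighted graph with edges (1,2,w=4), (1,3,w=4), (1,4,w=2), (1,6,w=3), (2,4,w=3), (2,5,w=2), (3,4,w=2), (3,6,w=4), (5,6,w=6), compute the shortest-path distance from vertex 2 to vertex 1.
4 (path: 2 -> 1; weights 4 = 4)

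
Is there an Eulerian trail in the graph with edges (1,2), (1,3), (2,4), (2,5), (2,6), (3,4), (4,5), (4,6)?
Yes — and in fact it has an Eulerian circuit (the graph is connected and all 6 vertices have even degree)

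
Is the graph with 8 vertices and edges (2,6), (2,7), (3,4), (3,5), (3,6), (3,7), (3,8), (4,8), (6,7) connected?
No, it has 2 components: {1}, {2, 3, 4, 5, 6, 7, 8}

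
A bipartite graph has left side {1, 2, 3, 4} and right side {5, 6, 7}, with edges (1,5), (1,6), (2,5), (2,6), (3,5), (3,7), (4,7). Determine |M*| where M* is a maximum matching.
3 (matching: (1,6), (2,5), (3,7); upper bound min(|L|,|R|) = min(4,3) = 3)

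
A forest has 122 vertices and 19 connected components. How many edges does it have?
103 (Each of the 19 component trees on V_i vertices has V_i - 1 edges; summing gives V - C = 122 - 19 = 103)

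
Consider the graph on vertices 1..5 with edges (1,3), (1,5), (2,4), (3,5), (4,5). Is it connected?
Yes (BFS from 1 visits [1, 3, 5, 4, 2] — all 5 vertices reached)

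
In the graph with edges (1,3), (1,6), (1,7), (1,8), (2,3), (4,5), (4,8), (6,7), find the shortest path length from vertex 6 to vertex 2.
3 (path: 6 -> 1 -> 3 -> 2, 3 edges)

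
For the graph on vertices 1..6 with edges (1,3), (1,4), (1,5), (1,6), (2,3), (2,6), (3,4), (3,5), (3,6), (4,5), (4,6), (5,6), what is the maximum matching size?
3 (matching: (1,6), (2,3), (4,5); upper bound floor(n/2) = floor(6/2) = 3)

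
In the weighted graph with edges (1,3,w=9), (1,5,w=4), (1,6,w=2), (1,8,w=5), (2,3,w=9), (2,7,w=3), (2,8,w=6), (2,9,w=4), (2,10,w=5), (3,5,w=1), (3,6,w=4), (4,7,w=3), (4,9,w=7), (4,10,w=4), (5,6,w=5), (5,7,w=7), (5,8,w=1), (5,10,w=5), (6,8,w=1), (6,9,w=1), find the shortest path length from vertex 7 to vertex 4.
3 (path: 7 -> 4; weights 3 = 3)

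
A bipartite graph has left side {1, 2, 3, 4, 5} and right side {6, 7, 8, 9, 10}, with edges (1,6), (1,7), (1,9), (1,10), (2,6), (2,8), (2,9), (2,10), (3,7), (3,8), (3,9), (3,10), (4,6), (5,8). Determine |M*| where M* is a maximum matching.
5 (matching: (1,10), (2,9), (3,7), (4,6), (5,8); upper bound min(|L|,|R|) = min(5,5) = 5)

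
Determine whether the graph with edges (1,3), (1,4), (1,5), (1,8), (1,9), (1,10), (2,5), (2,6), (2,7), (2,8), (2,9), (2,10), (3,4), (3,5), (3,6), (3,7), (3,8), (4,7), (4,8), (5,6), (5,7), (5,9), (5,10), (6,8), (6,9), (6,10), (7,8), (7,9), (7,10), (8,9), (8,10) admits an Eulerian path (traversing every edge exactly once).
Yes (the graph is connected and exactly 2 vertices have odd degree: {5, 7}; any Eulerian path must start and end at those)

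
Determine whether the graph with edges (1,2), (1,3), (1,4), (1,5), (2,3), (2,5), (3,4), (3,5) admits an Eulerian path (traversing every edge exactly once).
Yes (the graph is connected and exactly 2 vertices have odd degree: {2, 5}; any Eulerian path must start and end at those)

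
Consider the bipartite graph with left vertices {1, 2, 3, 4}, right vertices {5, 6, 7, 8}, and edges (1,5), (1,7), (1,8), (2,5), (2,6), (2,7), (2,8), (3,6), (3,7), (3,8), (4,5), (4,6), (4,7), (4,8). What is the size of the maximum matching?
4 (matching: (1,8), (2,7), (3,6), (4,5); upper bound min(|L|,|R|) = min(4,4) = 4)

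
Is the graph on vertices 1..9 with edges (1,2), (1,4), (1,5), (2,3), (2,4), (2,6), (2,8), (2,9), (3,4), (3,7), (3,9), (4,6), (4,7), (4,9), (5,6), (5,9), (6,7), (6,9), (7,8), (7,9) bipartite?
No (odd cycle of length 3: 4 -> 1 -> 2 -> 4)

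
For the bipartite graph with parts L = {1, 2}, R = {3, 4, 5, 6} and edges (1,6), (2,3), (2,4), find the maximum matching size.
2 (matching: (1,6), (2,4); upper bound min(|L|,|R|) = min(2,4) = 2)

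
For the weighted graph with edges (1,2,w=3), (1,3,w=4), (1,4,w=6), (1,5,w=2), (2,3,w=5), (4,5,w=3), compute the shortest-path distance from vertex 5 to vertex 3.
6 (path: 5 -> 1 -> 3; weights 2 + 4 = 6)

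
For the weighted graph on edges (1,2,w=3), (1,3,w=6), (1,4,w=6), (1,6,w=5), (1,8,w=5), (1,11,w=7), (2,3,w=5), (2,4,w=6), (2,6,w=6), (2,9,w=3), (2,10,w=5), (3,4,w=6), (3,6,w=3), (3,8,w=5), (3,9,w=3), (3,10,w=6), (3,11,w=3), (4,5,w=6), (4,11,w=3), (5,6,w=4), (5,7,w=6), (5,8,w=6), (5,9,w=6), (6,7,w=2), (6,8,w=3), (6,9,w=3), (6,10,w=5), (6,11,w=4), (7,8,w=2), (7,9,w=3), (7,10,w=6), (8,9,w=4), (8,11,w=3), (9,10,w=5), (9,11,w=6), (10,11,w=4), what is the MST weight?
30 (MST edges: (1,2,w=3), (2,9,w=3), (3,6,w=3), (3,9,w=3), (3,11,w=3), (4,11,w=3), (5,6,w=4), (6,7,w=2), (7,8,w=2), (10,11,w=4); sum of weights 3 + 3 + 3 + 3 + 3 + 3 + 4 + 2 + 2 + 4 = 30)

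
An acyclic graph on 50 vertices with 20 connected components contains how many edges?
30 (Each of the 20 component trees on V_i vertices has V_i - 1 edges; summing gives V - C = 50 - 20 = 30)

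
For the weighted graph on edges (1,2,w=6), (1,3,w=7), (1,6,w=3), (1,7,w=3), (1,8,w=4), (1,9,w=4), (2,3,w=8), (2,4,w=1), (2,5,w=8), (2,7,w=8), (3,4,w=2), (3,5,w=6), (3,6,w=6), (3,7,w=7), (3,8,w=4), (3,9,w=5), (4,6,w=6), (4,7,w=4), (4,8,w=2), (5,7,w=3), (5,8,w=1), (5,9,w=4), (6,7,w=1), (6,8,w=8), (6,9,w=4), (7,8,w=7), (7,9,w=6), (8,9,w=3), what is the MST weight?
16 (MST edges: (1,6,w=3), (2,4,w=1), (3,4,w=2), (4,8,w=2), (5,7,w=3), (5,8,w=1), (6,7,w=1), (8,9,w=3); sum of weights 3 + 1 + 2 + 2 + 3 + 1 + 1 + 3 = 16)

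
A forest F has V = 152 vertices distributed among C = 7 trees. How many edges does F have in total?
145 (Each of the 7 component trees on V_i vertices has V_i - 1 edges; summing gives V - C = 152 - 7 = 145)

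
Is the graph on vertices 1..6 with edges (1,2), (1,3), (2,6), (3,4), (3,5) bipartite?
Yes. Partition: {1, 4, 5, 6}, {2, 3}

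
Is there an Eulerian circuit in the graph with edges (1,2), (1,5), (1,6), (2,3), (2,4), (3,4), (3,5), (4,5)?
No (6 vertices have odd degree: {1, 2, 3, 4, 5, 6}; Eulerian circuit requires 0)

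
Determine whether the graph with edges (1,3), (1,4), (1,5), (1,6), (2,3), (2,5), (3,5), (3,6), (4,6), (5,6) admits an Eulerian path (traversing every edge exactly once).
Yes — and in fact it has an Eulerian circuit (the graph is connected and all 6 vertices have even degree)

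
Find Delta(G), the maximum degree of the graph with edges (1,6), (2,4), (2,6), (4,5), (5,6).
3 (attained at vertex 6)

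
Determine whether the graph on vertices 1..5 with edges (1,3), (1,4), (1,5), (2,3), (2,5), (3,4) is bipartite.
No (odd cycle of length 3: 3 -> 1 -> 4 -> 3)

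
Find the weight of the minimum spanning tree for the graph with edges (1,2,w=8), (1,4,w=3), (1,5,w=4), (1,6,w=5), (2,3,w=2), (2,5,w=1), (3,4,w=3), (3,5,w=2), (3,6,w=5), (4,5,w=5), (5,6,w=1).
10 (MST edges: (1,4,w=3), (2,3,w=2), (2,5,w=1), (3,4,w=3), (5,6,w=1); sum of weights 3 + 2 + 1 + 3 + 1 = 10)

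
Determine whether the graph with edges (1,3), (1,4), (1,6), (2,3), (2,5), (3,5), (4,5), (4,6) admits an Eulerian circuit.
No (4 vertices have odd degree: {1, 3, 4, 5}; Eulerian circuit requires 0)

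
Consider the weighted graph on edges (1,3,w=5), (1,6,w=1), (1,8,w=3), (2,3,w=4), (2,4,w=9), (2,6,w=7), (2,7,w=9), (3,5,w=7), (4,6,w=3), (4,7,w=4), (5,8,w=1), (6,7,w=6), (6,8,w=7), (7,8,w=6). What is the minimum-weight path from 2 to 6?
7 (path: 2 -> 6; weights 7 = 7)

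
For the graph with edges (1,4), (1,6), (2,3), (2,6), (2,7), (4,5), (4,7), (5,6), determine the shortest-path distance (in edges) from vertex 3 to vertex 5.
3 (path: 3 -> 2 -> 6 -> 5, 3 edges)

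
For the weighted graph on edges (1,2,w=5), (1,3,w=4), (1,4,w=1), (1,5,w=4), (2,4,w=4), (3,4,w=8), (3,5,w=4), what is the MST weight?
13 (MST edges: (1,3,w=4), (1,4,w=1), (1,5,w=4), (2,4,w=4); sum of weights 4 + 1 + 4 + 4 = 13)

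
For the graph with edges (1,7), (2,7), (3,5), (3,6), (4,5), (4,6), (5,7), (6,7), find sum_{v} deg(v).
16 (handshake: sum of degrees = 2|E| = 2 x 8 = 16)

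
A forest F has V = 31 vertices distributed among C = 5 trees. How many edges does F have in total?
26 (Each of the 5 component trees on V_i vertices has V_i - 1 edges; summing gives V - C = 31 - 5 = 26)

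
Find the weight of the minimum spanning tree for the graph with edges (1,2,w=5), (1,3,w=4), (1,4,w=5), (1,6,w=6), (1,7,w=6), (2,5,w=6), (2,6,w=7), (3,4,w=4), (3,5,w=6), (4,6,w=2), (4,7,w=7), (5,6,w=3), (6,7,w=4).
22 (MST edges: (1,2,w=5), (1,3,w=4), (3,4,w=4), (4,6,w=2), (5,6,w=3), (6,7,w=4); sum of weights 5 + 4 + 4 + 2 + 3 + 4 = 22)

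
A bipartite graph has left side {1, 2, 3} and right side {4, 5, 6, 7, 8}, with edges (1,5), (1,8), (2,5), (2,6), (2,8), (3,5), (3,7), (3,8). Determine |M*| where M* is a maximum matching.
3 (matching: (1,8), (2,6), (3,7); upper bound min(|L|,|R|) = min(3,5) = 3)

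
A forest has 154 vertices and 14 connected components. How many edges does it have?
140 (Each of the 14 component trees on V_i vertices has V_i - 1 edges; summing gives V - C = 154 - 14 = 140)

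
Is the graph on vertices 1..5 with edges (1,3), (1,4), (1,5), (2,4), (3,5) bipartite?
No (odd cycle of length 3: 3 -> 1 -> 5 -> 3)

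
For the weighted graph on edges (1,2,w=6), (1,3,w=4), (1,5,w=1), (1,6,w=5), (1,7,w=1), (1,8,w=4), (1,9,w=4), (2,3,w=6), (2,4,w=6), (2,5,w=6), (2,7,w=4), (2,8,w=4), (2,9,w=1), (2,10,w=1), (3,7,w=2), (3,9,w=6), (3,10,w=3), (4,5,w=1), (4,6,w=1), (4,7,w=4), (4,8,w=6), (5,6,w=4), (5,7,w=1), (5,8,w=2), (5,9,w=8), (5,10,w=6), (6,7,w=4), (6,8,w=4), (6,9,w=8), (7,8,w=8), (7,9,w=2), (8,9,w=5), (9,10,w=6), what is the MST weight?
12 (MST edges: (1,5,w=1), (1,7,w=1), (2,9,w=1), (2,10,w=1), (3,7,w=2), (4,5,w=1), (4,6,w=1), (5,8,w=2), (7,9,w=2); sum of weights 1 + 1 + 1 + 1 + 2 + 1 + 1 + 2 + 2 = 12)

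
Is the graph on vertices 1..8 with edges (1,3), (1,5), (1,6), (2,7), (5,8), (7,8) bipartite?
Yes. Partition: {1, 2, 4, 8}, {3, 5, 6, 7}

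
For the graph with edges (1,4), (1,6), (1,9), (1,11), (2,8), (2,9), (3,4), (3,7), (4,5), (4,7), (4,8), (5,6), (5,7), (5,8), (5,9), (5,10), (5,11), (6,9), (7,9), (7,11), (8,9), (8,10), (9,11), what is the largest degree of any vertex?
7 (attained at vertices 5, 9)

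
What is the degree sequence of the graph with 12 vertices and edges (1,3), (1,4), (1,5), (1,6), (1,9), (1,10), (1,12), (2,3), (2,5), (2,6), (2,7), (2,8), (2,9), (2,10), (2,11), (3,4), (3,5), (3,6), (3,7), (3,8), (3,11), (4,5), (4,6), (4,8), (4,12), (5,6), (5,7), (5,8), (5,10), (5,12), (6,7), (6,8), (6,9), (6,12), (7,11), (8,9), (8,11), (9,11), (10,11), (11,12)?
[9, 9, 8, 8, 7, 7, 7, 6, 5, 5, 5, 4] (degrees: deg(1)=7, deg(2)=8, deg(3)=8, deg(4)=6, deg(5)=9, deg(6)=9, deg(7)=5, deg(8)=7, deg(9)=5, deg(10)=4, deg(11)=7, deg(12)=5)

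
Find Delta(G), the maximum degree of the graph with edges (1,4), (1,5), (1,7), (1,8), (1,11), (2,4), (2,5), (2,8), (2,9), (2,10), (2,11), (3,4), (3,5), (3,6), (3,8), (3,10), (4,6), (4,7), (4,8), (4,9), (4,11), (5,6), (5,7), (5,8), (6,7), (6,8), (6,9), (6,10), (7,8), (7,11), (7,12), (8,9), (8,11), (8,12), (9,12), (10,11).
10 (attained at vertex 8)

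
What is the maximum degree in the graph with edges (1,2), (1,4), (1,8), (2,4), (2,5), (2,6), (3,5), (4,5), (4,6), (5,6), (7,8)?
4 (attained at vertices 2, 4, 5)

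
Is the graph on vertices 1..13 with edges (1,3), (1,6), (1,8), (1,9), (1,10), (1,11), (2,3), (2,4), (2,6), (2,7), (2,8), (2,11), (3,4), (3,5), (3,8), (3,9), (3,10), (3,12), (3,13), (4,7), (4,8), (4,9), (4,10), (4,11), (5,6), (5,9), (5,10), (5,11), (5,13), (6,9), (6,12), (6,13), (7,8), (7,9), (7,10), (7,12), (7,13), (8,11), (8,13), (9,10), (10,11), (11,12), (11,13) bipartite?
No (odd cycle of length 3: 3 -> 1 -> 8 -> 3)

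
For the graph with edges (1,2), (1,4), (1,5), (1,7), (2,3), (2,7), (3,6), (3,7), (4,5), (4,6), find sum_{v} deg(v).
20 (handshake: sum of degrees = 2|E| = 2 x 10 = 20)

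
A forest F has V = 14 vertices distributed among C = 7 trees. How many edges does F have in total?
7 (Each of the 7 component trees on V_i vertices has V_i - 1 edges; summing gives V - C = 14 - 7 = 7)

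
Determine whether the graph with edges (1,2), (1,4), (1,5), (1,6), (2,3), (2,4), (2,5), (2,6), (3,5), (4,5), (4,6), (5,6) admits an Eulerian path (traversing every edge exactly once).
Yes (the graph is connected and exactly 2 vertices have odd degree: {2, 5}; any Eulerian path must start and end at those)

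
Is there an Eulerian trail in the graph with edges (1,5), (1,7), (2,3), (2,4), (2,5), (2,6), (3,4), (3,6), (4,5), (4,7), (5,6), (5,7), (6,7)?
Yes (the graph is connected and exactly 2 vertices have odd degree: {3, 5}; any Eulerian path must start and end at those)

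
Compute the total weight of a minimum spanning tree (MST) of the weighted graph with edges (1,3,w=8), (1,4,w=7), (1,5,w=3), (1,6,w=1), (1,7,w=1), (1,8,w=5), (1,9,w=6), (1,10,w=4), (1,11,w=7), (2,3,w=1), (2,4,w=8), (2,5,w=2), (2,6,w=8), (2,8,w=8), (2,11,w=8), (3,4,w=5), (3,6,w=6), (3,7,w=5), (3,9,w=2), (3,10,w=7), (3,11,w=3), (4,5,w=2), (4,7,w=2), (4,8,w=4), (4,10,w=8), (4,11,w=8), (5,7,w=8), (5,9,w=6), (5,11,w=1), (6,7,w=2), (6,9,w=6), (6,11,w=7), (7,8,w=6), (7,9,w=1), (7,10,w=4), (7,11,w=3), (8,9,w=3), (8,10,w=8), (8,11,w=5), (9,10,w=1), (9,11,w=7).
15 (MST edges: (1,6,w=1), (1,7,w=1), (2,3,w=1), (2,5,w=2), (3,9,w=2), (4,5,w=2), (5,11,w=1), (7,9,w=1), (8,9,w=3), (9,10,w=1); sum of weights 1 + 1 + 1 + 2 + 2 + 2 + 1 + 1 + 3 + 1 = 15)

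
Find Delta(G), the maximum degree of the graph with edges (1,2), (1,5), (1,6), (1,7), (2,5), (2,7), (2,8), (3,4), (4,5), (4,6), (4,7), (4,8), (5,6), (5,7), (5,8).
6 (attained at vertex 5)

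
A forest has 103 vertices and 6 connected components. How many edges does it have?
97 (Each of the 6 component trees on V_i vertices has V_i - 1 edges; summing gives V - C = 103 - 6 = 97)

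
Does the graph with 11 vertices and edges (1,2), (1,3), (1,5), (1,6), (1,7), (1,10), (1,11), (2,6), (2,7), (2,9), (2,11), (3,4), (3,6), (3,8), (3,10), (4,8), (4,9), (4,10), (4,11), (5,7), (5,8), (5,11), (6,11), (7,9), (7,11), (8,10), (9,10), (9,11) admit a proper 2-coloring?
No (odd cycle of length 3: 10 -> 1 -> 3 -> 10)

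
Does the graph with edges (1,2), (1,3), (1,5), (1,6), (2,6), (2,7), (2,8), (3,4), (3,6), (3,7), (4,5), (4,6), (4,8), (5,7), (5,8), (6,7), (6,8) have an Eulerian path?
Yes — and in fact it has an Eulerian circuit (the graph is connected and all 8 vertices have even degree)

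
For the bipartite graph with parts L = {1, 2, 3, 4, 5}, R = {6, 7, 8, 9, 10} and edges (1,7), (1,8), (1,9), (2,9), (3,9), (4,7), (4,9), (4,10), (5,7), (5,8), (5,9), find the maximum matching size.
4 (matching: (1,7), (2,9), (4,10), (5,8); upper bound min(|L|,|R|) = min(5,5) = 5)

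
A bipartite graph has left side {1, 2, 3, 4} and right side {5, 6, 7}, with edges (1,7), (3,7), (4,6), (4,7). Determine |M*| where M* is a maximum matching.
2 (matching: (1,7), (4,6); upper bound min(|L|,|R|) = min(4,3) = 3)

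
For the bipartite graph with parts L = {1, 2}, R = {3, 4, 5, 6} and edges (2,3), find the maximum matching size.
1 (matching: (2,3); upper bound min(|L|,|R|) = min(2,4) = 2)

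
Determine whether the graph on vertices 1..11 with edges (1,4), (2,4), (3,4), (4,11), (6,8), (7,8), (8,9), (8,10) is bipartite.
Yes. Partition: {1, 2, 3, 5, 6, 7, 9, 10, 11}, {4, 8}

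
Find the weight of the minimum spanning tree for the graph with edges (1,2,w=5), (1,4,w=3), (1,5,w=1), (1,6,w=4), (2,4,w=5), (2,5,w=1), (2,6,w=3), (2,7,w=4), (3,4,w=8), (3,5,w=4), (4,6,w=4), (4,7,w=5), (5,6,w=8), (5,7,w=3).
15 (MST edges: (1,4,w=3), (1,5,w=1), (2,5,w=1), (2,6,w=3), (3,5,w=4), (5,7,w=3); sum of weights 3 + 1 + 1 + 3 + 4 + 3 = 15)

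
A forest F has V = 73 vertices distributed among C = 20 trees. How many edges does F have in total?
53 (Each of the 20 component trees on V_i vertices has V_i - 1 edges; summing gives V - C = 73 - 20 = 53)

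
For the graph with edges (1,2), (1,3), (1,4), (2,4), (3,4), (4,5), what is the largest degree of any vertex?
4 (attained at vertex 4)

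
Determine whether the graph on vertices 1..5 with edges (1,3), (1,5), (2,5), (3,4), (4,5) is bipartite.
Yes. Partition: {1, 2, 4}, {3, 5}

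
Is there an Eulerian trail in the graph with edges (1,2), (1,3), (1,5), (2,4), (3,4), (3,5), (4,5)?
No (4 vertices have odd degree: {1, 3, 4, 5}; Eulerian path requires 0 or 2)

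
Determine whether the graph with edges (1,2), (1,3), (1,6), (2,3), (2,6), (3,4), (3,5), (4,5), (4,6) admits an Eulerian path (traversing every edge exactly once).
No (4 vertices have odd degree: {1, 2, 4, 6}; Eulerian path requires 0 or 2)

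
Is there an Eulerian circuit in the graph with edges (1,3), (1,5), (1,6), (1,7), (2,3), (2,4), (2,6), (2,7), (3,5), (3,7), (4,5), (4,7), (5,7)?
No (2 vertices have odd degree: {4, 7}; Eulerian circuit requires 0)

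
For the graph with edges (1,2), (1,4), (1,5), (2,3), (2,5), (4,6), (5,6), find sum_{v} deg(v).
14 (handshake: sum of degrees = 2|E| = 2 x 7 = 14)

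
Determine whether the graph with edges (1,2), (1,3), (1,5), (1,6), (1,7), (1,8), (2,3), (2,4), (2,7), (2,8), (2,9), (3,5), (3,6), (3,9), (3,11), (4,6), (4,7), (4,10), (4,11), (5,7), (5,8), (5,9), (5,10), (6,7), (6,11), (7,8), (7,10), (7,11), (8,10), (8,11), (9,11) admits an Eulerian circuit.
No (2 vertices have odd degree: {4, 6}; Eulerian circuit requires 0)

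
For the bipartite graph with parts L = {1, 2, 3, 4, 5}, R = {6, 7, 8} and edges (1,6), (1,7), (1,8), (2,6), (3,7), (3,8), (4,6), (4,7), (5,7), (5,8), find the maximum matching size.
3 (matching: (1,8), (2,6), (3,7); upper bound min(|L|,|R|) = min(5,3) = 3)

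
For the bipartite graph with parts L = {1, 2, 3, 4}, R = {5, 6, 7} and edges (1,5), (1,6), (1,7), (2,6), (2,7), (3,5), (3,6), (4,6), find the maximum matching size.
3 (matching: (1,7), (2,6), (3,5); upper bound min(|L|,|R|) = min(4,3) = 3)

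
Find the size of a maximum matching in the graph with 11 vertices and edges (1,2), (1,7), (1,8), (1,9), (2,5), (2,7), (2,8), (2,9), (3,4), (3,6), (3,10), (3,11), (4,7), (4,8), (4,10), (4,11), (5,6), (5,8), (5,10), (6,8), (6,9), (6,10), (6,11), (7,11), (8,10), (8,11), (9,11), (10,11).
5 (matching: (1,9), (2,5), (3,6), (7,11), (8,10); upper bound floor(n/2) = floor(11/2) = 5)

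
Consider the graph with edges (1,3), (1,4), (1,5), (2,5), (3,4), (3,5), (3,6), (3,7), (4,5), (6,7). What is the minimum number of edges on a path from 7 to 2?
3 (path: 7 -> 3 -> 5 -> 2, 3 edges)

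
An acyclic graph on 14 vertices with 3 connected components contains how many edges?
11 (Each of the 3 component trees on V_i vertices has V_i - 1 edges; summing gives V - C = 14 - 3 = 11)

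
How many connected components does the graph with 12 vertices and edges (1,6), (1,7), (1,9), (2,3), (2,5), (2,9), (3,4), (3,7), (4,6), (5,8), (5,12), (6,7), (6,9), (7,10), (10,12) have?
2 (components: {1, 2, 3, 4, 5, 6, 7, 8, 9, 10, 12}, {11})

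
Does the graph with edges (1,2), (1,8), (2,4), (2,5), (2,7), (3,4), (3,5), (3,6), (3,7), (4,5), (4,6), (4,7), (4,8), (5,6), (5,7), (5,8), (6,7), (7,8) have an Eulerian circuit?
Yes (the graph is connected and all 8 vertices have even degree)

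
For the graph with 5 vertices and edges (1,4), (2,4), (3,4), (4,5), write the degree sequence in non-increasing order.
[4, 1, 1, 1, 1] (degrees: deg(1)=1, deg(2)=1, deg(3)=1, deg(4)=4, deg(5)=1)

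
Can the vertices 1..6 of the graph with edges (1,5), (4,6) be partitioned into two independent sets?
Yes. Partition: {1, 2, 3, 4}, {5, 6}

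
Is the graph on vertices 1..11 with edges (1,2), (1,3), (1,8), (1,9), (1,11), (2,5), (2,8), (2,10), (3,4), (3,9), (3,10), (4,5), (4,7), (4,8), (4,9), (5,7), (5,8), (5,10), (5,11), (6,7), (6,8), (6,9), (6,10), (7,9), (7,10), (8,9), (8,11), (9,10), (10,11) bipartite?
No (odd cycle of length 3: 11 -> 1 -> 8 -> 11)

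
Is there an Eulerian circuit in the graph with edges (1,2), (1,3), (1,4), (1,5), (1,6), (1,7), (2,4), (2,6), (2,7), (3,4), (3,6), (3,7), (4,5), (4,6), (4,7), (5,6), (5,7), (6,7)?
Yes (the graph is connected and all 7 vertices have even degree)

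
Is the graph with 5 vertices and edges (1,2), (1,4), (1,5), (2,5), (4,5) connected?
No, it has 2 components: {1, 2, 4, 5}, {3}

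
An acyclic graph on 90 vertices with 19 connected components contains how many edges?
71 (Each of the 19 component trees on V_i vertices has V_i - 1 edges; summing gives V - C = 90 - 19 = 71)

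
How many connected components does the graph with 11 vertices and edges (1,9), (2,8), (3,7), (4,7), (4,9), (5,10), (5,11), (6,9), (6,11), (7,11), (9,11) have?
2 (components: {1, 3, 4, 5, 6, 7, 9, 10, 11}, {2, 8})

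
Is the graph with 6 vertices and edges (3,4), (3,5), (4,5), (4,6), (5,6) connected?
No, it has 3 components: {1}, {2}, {3, 4, 5, 6}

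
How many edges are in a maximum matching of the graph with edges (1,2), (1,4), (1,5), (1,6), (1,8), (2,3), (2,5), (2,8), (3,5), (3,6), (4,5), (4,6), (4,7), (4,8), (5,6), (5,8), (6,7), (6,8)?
4 (matching: (1,6), (2,3), (4,7), (5,8); upper bound floor(n/2) = floor(8/2) = 4)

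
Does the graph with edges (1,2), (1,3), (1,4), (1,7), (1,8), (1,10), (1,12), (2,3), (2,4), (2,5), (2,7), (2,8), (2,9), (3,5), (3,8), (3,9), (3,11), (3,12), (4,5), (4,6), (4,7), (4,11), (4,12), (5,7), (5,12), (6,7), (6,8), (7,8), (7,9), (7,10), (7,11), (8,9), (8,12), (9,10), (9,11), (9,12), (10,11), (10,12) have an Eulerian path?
No (12 vertices have odd degree: {1, 2, 3, 4, 5, 6, 7, 8, 9, 10, 11, 12}; Eulerian path requires 0 or 2)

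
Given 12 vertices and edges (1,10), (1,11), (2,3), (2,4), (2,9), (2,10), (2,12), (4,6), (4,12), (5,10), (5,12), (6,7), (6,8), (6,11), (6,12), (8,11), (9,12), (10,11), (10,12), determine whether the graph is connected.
Yes (BFS from 1 visits [1, 10, 11, 2, 5, 12, 6, 8, 3, 4, 9, 7] — all 12 vertices reached)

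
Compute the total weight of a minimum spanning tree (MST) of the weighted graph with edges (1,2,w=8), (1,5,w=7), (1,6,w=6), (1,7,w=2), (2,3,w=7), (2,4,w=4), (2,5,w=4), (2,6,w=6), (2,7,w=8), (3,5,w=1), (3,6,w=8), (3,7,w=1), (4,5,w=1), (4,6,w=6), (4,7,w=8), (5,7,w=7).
15 (MST edges: (1,6,w=6), (1,7,w=2), (2,4,w=4), (3,5,w=1), (3,7,w=1), (4,5,w=1); sum of weights 6 + 2 + 4 + 1 + 1 + 1 = 15)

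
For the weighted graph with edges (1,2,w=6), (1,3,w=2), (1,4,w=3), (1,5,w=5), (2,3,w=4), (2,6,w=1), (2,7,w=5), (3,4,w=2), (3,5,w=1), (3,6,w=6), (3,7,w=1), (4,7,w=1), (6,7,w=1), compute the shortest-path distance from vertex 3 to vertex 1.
2 (path: 3 -> 1; weights 2 = 2)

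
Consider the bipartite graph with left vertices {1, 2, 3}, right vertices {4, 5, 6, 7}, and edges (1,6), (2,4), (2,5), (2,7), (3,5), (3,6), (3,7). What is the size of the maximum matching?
3 (matching: (1,6), (2,7), (3,5); upper bound min(|L|,|R|) = min(3,4) = 3)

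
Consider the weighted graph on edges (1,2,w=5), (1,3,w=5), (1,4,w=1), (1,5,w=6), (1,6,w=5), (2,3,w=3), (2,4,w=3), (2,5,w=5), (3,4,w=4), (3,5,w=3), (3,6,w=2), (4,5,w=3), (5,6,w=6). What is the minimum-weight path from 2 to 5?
5 (path: 2 -> 5; weights 5 = 5)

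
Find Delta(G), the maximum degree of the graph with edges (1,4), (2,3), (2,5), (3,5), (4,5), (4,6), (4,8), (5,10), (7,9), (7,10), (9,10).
4 (attained at vertices 4, 5)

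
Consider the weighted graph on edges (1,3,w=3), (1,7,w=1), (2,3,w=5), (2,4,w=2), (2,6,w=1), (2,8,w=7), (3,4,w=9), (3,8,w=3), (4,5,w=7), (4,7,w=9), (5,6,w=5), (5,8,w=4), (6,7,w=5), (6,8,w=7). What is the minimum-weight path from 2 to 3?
5 (path: 2 -> 3; weights 5 = 5)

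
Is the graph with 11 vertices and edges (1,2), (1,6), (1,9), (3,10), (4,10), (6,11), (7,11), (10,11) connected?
No, it has 3 components: {1, 2, 3, 4, 6, 7, 9, 10, 11}, {5}, {8}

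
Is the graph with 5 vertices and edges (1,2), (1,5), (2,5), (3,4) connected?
No, it has 2 components: {1, 2, 5}, {3, 4}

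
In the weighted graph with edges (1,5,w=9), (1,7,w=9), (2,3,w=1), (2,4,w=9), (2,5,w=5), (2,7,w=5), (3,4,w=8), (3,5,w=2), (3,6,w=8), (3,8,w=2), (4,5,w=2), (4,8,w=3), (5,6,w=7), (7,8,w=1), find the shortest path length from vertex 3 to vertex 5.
2 (path: 3 -> 5; weights 2 = 2)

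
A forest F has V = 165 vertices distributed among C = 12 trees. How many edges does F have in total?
153 (Each of the 12 component trees on V_i vertices has V_i - 1 edges; summing gives V - C = 165 - 12 = 153)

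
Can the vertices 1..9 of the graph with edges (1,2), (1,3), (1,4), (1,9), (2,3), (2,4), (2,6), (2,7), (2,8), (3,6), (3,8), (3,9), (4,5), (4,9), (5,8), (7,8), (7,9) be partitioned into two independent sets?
No (odd cycle of length 3: 3 -> 1 -> 2 -> 3)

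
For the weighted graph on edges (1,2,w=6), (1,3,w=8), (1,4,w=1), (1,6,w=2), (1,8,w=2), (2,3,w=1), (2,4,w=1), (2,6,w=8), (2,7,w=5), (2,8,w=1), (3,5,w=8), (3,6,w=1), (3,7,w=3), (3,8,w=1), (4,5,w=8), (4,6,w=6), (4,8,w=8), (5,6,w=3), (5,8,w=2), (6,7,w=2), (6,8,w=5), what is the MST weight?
9 (MST edges: (1,4,w=1), (2,3,w=1), (2,4,w=1), (2,8,w=1), (3,6,w=1), (5,8,w=2), (6,7,w=2); sum of weights 1 + 1 + 1 + 1 + 1 + 2 + 2 = 9)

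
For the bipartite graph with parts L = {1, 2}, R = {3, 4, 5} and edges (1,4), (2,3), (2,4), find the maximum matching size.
2 (matching: (1,4), (2,3); upper bound min(|L|,|R|) = min(2,3) = 2)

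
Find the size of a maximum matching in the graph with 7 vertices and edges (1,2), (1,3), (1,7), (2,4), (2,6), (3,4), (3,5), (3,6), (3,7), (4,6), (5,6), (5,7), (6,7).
3 (matching: (2,6), (3,4), (5,7); upper bound floor(n/2) = floor(7/2) = 3)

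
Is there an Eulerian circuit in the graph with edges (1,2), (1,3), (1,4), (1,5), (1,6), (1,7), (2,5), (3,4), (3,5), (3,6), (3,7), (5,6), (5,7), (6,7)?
No (2 vertices have odd degree: {3, 5}; Eulerian circuit requires 0)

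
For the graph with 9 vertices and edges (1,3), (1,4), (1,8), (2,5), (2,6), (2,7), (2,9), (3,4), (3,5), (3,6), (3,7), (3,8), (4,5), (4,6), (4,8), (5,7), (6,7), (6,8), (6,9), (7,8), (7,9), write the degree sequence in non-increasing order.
[6, 6, 6, 5, 5, 4, 4, 3, 3] (degrees: deg(1)=3, deg(2)=4, deg(3)=6, deg(4)=5, deg(5)=4, deg(6)=6, deg(7)=6, deg(8)=5, deg(9)=3)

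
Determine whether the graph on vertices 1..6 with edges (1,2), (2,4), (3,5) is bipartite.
Yes. Partition: {1, 3, 4, 6}, {2, 5}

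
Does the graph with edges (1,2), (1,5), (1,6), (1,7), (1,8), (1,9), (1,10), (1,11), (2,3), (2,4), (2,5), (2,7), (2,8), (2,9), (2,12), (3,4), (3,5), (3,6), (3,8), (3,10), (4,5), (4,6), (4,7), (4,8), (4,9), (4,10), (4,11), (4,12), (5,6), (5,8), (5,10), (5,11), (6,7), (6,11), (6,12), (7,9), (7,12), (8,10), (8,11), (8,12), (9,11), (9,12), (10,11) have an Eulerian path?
Yes (the graph is connected and exactly 2 vertices have odd degree: {6, 11}; any Eulerian path must start and end at those)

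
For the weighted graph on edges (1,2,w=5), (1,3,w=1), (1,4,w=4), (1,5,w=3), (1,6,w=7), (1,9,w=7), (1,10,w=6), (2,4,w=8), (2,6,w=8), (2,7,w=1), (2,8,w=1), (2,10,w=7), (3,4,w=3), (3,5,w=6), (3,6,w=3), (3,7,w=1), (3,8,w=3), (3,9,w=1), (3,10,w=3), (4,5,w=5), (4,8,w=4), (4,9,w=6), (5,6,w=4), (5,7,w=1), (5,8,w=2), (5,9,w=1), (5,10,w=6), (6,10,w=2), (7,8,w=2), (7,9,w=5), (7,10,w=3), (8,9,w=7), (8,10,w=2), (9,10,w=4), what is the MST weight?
13 (MST edges: (1,3,w=1), (2,7,w=1), (2,8,w=1), (3,4,w=3), (3,7,w=1), (3,9,w=1), (5,7,w=1), (6,10,w=2), (8,10,w=2); sum of weights 1 + 1 + 1 + 3 + 1 + 1 + 1 + 2 + 2 = 13)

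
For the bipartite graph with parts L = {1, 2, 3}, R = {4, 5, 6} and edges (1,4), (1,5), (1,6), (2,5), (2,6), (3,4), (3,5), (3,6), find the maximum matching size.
3 (matching: (1,6), (2,5), (3,4); upper bound min(|L|,|R|) = min(3,3) = 3)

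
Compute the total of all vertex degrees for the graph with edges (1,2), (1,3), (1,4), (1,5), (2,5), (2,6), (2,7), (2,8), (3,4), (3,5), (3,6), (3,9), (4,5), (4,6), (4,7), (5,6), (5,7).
34 (handshake: sum of degrees = 2|E| = 2 x 17 = 34)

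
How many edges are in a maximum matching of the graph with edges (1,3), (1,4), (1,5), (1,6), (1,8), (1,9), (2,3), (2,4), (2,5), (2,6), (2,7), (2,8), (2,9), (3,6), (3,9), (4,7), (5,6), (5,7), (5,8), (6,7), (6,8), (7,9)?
4 (matching: (1,5), (2,4), (6,8), (7,9); upper bound floor(n/2) = floor(9/2) = 4)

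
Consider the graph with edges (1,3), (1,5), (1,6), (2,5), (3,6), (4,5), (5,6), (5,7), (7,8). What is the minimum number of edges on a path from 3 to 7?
3 (path: 3 -> 6 -> 5 -> 7, 3 edges)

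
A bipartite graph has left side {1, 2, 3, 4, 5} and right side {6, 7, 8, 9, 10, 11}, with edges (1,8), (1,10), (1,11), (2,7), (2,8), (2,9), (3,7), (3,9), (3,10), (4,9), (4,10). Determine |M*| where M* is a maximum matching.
4 (matching: (1,11), (2,8), (3,10), (4,9); upper bound min(|L|,|R|) = min(5,6) = 5)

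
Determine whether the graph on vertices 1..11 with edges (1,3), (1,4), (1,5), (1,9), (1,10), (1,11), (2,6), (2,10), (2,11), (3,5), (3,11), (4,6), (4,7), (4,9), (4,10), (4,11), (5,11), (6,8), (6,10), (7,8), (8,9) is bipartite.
No (odd cycle of length 3: 11 -> 1 -> 3 -> 11)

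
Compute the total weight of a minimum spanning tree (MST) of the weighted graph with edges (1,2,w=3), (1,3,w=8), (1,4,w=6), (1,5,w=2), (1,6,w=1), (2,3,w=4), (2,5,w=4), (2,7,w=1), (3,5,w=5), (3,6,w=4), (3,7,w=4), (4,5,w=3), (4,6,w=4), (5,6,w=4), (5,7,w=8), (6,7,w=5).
14 (MST edges: (1,2,w=3), (1,5,w=2), (1,6,w=1), (2,3,w=4), (2,7,w=1), (4,5,w=3); sum of weights 3 + 2 + 1 + 4 + 1 + 3 = 14)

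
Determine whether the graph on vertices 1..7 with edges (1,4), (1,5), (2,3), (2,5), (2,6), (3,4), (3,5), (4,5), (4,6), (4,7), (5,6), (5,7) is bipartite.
No (odd cycle of length 3: 5 -> 1 -> 4 -> 5)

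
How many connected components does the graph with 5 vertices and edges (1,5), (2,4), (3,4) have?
2 (components: {1, 5}, {2, 3, 4})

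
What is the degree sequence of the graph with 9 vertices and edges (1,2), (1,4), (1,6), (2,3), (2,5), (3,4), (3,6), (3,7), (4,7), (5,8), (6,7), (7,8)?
[4, 4, 3, 3, 3, 3, 2, 2, 0] (degrees: deg(1)=3, deg(2)=3, deg(3)=4, deg(4)=3, deg(5)=2, deg(6)=3, deg(7)=4, deg(8)=2, deg(9)=0)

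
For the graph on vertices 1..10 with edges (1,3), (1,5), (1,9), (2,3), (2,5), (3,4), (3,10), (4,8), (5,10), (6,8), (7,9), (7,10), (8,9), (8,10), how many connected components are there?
1 (components: {1, 2, 3, 4, 5, 6, 7, 8, 9, 10})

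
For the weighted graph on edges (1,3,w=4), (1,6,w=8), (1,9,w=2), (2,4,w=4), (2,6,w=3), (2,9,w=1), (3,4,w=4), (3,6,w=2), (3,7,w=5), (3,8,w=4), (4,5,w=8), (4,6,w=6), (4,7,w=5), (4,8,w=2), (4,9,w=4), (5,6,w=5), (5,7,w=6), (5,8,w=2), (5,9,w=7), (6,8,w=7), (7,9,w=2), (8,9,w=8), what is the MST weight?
18 (MST edges: (1,9,w=2), (2,4,w=4), (2,6,w=3), (2,9,w=1), (3,6,w=2), (4,8,w=2), (5,8,w=2), (7,9,w=2); sum of weights 2 + 4 + 3 + 1 + 2 + 2 + 2 + 2 = 18)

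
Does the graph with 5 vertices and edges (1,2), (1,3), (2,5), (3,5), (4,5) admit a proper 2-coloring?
Yes. Partition: {1, 5}, {2, 3, 4}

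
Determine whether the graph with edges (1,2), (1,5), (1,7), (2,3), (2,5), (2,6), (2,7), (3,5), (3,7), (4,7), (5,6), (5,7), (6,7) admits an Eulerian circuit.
No (6 vertices have odd degree: {1, 2, 3, 4, 5, 6}; Eulerian circuit requires 0)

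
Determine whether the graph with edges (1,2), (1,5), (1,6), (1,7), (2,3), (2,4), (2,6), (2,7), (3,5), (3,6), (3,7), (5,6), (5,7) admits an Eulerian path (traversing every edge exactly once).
Yes (the graph is connected and exactly 2 vertices have odd degree: {2, 4}; any Eulerian path must start and end at those)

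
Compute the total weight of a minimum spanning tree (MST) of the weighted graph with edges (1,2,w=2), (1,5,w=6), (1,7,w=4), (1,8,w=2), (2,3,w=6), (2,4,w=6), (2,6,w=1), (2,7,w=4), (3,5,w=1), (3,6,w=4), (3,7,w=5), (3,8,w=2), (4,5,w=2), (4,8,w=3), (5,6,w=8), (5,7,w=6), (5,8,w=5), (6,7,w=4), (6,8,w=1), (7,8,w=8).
13 (MST edges: (1,2,w=2), (1,7,w=4), (2,6,w=1), (3,5,w=1), (3,8,w=2), (4,5,w=2), (6,8,w=1); sum of weights 2 + 4 + 1 + 1 + 2 + 2 + 1 = 13)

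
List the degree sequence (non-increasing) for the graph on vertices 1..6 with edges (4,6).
[1, 1, 0, 0, 0, 0] (degrees: deg(1)=0, deg(2)=0, deg(3)=0, deg(4)=1, deg(5)=0, deg(6)=1)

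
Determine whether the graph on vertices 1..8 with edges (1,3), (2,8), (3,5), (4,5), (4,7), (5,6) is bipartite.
Yes. Partition: {1, 2, 5, 7}, {3, 4, 6, 8}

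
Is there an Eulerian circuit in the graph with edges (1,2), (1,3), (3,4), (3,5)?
No (4 vertices have odd degree: {2, 3, 4, 5}; Eulerian circuit requires 0)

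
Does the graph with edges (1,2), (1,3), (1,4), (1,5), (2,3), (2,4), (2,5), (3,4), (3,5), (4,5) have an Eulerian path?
Yes — and in fact it has an Eulerian circuit (the graph is connected and all 5 vertices have even degree)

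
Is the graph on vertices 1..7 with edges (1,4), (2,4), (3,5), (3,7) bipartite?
Yes. Partition: {1, 2, 3, 6}, {4, 5, 7}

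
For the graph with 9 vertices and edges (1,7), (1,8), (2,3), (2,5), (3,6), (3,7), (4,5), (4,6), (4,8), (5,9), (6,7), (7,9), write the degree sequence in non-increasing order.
[4, 3, 3, 3, 3, 2, 2, 2, 2] (degrees: deg(1)=2, deg(2)=2, deg(3)=3, deg(4)=3, deg(5)=3, deg(6)=3, deg(7)=4, deg(8)=2, deg(9)=2)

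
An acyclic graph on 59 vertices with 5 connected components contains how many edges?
54 (Each of the 5 component trees on V_i vertices has V_i - 1 edges; summing gives V - C = 59 - 5 = 54)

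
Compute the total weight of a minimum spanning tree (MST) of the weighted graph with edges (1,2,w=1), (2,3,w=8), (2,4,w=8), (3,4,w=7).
16 (MST edges: (1,2,w=1), (2,3,w=8), (3,4,w=7); sum of weights 1 + 8 + 7 = 16)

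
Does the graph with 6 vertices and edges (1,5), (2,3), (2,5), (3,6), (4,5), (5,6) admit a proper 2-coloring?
Yes. Partition: {1, 2, 4, 6}, {3, 5}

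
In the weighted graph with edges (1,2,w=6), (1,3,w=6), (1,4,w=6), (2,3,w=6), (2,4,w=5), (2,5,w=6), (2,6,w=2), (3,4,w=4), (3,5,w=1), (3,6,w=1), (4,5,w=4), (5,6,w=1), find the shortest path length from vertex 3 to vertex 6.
1 (path: 3 -> 6; weights 1 = 1)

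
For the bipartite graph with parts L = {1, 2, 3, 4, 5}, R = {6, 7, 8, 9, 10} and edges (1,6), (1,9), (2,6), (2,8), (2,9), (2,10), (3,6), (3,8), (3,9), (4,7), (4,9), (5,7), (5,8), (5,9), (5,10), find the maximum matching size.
5 (matching: (1,9), (2,10), (3,6), (4,7), (5,8); upper bound min(|L|,|R|) = min(5,5) = 5)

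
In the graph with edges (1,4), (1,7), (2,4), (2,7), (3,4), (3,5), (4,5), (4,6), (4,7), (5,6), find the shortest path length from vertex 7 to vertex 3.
2 (path: 7 -> 4 -> 3, 2 edges)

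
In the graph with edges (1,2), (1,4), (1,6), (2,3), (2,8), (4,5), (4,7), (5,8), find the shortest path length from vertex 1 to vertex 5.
2 (path: 1 -> 4 -> 5, 2 edges)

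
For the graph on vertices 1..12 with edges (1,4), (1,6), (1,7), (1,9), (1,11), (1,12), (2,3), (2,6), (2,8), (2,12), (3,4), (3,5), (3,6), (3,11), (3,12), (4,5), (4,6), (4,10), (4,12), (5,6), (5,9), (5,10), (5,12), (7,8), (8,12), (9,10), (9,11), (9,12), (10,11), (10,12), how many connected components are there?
1 (components: {1, 2, 3, 4, 5, 6, 7, 8, 9, 10, 11, 12})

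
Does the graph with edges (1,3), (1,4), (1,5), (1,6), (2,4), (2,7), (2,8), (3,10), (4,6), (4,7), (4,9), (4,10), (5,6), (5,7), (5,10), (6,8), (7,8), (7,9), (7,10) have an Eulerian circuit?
No (2 vertices have odd degree: {2, 8}; Eulerian circuit requires 0)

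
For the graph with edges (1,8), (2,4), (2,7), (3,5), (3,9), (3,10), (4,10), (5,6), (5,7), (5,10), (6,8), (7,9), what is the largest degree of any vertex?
4 (attained at vertex 5)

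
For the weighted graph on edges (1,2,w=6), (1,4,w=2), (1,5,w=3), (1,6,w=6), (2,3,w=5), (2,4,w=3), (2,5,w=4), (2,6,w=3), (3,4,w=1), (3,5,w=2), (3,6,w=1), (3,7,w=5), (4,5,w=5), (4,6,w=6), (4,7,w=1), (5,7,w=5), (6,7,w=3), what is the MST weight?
10 (MST edges: (1,4,w=2), (2,6,w=3), (3,4,w=1), (3,5,w=2), (3,6,w=1), (4,7,w=1); sum of weights 2 + 3 + 1 + 2 + 1 + 1 = 10)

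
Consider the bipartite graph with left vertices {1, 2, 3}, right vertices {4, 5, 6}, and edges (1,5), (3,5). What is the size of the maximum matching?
1 (matching: (1,5); upper bound min(|L|,|R|) = min(3,3) = 3)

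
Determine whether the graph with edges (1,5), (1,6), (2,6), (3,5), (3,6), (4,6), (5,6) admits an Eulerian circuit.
No (4 vertices have odd degree: {2, 4, 5, 6}; Eulerian circuit requires 0)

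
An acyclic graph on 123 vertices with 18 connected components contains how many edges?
105 (Each of the 18 component trees on V_i vertices has V_i - 1 edges; summing gives V - C = 123 - 18 = 105)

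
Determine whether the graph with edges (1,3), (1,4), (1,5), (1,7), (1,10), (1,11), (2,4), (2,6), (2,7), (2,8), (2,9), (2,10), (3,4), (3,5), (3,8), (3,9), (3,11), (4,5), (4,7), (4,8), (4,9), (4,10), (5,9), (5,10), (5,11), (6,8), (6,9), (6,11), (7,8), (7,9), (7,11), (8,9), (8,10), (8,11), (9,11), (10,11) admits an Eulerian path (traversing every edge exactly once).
Yes — and in fact it has an Eulerian circuit (the graph is connected and all 11 vertices have even degree)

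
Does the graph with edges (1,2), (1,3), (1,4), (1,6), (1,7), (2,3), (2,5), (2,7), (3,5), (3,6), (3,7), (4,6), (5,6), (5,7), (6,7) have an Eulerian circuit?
No (4 vertices have odd degree: {1, 3, 6, 7}; Eulerian circuit requires 0)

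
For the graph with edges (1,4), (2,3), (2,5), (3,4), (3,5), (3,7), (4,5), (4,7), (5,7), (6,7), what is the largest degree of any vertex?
4 (attained at vertices 3, 4, 5, 7)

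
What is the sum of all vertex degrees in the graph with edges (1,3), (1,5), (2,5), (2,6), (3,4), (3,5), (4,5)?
14 (handshake: sum of degrees = 2|E| = 2 x 7 = 14)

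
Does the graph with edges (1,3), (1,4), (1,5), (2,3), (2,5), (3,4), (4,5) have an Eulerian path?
No (4 vertices have odd degree: {1, 3, 4, 5}; Eulerian path requires 0 or 2)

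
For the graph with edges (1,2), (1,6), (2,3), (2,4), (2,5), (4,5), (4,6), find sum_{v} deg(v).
14 (handshake: sum of degrees = 2|E| = 2 x 7 = 14)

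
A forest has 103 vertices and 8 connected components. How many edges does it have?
95 (Each of the 8 component trees on V_i vertices has V_i - 1 edges; summing gives V - C = 103 - 8 = 95)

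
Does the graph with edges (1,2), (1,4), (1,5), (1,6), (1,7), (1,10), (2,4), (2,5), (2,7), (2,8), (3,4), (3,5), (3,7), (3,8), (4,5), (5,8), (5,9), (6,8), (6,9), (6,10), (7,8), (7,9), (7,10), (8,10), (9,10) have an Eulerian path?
Yes (the graph is connected and exactly 2 vertices have odd degree: {2, 10}; any Eulerian path must start and end at those)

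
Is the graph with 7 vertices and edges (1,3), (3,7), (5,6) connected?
No, it has 4 components: {1, 3, 7}, {2}, {4}, {5, 6}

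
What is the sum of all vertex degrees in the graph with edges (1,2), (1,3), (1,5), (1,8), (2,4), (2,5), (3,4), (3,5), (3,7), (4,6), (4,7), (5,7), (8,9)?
26 (handshake: sum of degrees = 2|E| = 2 x 13 = 26)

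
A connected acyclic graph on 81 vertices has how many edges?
80 (A tree on V vertices has V - 1 edges, so 81 - 1 = 80)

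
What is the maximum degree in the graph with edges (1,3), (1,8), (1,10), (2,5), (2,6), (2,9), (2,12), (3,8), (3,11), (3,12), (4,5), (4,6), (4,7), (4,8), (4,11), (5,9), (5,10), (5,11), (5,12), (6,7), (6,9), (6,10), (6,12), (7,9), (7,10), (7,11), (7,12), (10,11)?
6 (attained at vertices 5, 6, 7)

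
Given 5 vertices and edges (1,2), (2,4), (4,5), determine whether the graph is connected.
No, it has 2 components: {1, 2, 4, 5}, {3}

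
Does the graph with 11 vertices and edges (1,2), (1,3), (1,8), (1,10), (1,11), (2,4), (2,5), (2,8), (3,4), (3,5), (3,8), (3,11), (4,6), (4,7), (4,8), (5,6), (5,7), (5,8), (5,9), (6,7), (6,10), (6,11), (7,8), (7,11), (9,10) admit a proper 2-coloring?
No (odd cycle of length 3: 8 -> 1 -> 3 -> 8)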